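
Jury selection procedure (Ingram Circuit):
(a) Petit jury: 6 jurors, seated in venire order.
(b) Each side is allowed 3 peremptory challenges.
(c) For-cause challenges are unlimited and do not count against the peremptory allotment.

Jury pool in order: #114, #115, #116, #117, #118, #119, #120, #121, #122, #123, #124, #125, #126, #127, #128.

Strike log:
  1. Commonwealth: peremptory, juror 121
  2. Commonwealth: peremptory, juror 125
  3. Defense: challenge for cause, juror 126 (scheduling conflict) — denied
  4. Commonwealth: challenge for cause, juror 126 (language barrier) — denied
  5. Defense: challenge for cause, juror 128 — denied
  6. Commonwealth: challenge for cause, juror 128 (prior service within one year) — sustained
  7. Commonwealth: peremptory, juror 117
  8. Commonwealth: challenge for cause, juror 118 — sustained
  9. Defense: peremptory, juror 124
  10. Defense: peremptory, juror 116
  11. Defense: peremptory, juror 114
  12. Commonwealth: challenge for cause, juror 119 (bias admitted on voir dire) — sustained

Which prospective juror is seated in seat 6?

127

Removed: #114, #116, #117, #118, #119, #121, #124, #125, #128. (#126 stays — for-cause denied.)
Seating in order: seats 1–6 → #115, #120, #122, #123, #126, #127.
So seat 6 is #127.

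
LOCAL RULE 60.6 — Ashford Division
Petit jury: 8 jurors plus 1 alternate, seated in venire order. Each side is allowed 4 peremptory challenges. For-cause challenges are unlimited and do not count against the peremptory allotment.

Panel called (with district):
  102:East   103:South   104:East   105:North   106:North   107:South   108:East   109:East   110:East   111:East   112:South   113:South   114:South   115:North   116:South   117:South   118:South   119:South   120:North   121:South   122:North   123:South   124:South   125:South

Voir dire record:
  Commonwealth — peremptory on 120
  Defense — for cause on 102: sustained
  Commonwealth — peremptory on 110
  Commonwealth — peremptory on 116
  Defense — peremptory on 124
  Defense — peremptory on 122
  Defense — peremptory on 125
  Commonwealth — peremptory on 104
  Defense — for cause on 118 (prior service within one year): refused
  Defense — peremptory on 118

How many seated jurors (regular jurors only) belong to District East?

3

Removed: #102, #104, #110, #116, #118, #120, #122, #124, #125.
Seated jurors 1–8: #103, #105, #106, #107, #108, #109, #111, #112 (alternates #113 not counted).
Of those, in District East: #108, #109, #111 → 3.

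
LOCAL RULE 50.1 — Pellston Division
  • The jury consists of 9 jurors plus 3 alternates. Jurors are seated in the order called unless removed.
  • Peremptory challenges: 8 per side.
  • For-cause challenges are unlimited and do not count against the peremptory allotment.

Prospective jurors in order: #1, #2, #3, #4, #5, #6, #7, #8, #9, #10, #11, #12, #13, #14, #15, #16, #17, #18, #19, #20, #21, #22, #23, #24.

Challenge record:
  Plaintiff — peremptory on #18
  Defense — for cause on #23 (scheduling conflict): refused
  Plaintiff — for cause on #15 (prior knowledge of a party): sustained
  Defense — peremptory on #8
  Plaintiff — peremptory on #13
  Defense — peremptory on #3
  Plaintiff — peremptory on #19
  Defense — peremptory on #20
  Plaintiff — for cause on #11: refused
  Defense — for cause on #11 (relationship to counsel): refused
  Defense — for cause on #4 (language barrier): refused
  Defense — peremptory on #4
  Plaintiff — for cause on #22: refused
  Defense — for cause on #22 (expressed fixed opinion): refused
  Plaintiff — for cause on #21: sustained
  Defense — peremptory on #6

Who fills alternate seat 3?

22

Removed: #3, #4, #6, #8, #13, #15, #18, #19, #20, #21. (#11, #22, #23 stay — for-cause denied.)
Seating in order: seats 1–9 → #1, #2, #5, #7, #9, #10, #11, #12, #14; alternates → #16, #17, #22.
So alternate 3 is #22.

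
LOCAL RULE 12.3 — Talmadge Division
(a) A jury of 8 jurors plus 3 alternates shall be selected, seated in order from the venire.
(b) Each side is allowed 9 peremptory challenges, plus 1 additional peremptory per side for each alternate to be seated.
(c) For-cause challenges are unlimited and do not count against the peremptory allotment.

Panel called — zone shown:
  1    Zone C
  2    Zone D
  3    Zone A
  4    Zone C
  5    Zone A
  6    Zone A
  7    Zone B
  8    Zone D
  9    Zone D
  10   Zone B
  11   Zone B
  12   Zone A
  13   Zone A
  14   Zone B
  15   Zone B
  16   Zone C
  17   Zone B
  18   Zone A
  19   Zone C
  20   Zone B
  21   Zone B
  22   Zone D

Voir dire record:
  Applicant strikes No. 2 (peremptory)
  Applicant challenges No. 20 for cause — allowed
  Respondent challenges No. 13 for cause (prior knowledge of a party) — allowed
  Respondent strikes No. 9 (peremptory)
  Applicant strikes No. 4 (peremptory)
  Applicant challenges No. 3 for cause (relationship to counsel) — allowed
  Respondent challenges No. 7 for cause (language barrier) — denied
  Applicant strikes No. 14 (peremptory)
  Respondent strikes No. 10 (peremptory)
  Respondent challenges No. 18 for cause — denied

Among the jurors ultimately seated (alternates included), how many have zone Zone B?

4

Removed: #2, #3, #4, #9, #10, #13, #14, #20.
Seated (11 incl. alternates): #1, #5, #6, #7, #8, #11, #12, #15, #16, #17, #18.
Of those, in Zone B: #7, #11, #15, #17 → 4.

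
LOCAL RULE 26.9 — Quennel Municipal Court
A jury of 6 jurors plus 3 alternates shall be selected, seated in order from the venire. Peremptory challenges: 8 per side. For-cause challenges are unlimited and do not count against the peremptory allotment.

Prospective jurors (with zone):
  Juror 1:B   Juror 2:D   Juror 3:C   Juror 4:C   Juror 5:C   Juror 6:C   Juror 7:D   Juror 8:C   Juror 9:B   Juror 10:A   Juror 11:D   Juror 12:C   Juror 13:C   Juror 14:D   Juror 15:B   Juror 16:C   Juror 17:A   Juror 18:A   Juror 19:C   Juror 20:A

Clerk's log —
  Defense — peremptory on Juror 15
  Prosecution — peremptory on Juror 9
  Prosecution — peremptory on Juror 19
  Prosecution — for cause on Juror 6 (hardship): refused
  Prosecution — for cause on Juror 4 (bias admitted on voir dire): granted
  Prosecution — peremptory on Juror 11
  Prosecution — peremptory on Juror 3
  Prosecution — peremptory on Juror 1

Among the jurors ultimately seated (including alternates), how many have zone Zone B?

0

Removed: #1, #3, #4, #9, #11, #15, #19.
Seated (9 incl. alternates): #2, #5, #6, #7, #8, #10, #12, #13, #14.
None of those are in Zone B → 0.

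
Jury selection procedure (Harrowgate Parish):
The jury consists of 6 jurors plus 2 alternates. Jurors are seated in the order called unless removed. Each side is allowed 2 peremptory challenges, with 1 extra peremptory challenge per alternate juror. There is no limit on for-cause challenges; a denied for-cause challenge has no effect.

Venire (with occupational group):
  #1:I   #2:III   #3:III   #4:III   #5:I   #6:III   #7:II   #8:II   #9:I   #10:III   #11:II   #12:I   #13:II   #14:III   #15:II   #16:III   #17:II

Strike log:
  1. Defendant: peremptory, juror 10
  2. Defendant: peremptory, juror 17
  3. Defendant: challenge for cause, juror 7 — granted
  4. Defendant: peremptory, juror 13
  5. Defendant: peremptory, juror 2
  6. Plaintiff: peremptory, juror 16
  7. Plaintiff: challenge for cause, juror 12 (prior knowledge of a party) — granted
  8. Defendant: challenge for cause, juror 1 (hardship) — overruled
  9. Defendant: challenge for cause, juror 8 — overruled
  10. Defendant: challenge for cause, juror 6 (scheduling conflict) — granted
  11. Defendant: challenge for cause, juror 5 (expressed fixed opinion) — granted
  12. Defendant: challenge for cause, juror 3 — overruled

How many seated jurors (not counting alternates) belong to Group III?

2

Removed: #2, #5, #6, #7, #10, #12, #13, #16, #17.
Seated jurors 1–6: #1, #3, #4, #8, #9, #11 (alternates #14, #15 not counted).
Of those, in Group III: #3, #4 → 2.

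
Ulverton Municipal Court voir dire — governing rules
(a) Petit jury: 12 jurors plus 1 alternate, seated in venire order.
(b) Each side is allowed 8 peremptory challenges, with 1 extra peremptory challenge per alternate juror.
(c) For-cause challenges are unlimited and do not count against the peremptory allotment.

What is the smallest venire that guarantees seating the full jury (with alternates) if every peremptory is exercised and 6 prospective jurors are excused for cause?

37

Seats to fill: 12 + 1 alternates = 13.
Peremptories: 8 + 1×1 = 9 per side × 2 sides = 18.
For-cause removals: 6.
Minimum venire: 13 + 18 + 6 = 37.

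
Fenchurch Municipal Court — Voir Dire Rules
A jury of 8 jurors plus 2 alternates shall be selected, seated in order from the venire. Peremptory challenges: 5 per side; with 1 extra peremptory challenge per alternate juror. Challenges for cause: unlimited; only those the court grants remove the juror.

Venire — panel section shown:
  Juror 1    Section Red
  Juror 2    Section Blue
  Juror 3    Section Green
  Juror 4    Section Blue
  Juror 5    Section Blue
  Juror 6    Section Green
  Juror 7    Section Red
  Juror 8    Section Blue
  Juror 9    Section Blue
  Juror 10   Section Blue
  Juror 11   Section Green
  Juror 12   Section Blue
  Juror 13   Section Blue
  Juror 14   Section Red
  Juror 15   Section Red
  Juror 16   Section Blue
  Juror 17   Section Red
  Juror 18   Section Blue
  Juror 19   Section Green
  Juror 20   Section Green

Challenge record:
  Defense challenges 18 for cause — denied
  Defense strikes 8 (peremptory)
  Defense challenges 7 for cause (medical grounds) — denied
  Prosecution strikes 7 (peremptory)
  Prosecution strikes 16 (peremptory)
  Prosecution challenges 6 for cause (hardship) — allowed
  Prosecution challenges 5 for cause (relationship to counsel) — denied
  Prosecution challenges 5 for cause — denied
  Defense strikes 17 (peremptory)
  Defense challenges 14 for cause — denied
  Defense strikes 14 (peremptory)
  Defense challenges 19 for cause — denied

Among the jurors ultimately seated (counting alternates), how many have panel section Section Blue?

Removed: #6, #7, #8, #14, #16, #17.
Seated (10 incl. alternates): #1, #2, #3, #4, #5, #9, #10, #11, #12, #13.
Of those, in Section Blue: #2, #4, #5, #9, #10, #12, #13 → 7.

7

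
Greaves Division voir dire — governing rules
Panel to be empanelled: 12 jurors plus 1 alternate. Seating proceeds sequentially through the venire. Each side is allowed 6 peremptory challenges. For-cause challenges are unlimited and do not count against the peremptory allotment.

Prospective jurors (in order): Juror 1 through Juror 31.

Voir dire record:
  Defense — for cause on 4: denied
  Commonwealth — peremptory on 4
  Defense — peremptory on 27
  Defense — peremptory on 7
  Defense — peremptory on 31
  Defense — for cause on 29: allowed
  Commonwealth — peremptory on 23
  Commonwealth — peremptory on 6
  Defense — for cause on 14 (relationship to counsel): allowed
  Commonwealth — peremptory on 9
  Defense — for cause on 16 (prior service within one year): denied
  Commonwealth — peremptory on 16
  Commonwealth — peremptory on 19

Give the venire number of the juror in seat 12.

Removed: #4, #6, #7, #9, #14, #16, #19, #23, #27, #29, #31.
Seating in order: seats 1–12 → #1, #2, #3, #5, #8, #10, #11, #12, #13, #15, #17, #18; alternates → #20.
So seat 12 is #18.

18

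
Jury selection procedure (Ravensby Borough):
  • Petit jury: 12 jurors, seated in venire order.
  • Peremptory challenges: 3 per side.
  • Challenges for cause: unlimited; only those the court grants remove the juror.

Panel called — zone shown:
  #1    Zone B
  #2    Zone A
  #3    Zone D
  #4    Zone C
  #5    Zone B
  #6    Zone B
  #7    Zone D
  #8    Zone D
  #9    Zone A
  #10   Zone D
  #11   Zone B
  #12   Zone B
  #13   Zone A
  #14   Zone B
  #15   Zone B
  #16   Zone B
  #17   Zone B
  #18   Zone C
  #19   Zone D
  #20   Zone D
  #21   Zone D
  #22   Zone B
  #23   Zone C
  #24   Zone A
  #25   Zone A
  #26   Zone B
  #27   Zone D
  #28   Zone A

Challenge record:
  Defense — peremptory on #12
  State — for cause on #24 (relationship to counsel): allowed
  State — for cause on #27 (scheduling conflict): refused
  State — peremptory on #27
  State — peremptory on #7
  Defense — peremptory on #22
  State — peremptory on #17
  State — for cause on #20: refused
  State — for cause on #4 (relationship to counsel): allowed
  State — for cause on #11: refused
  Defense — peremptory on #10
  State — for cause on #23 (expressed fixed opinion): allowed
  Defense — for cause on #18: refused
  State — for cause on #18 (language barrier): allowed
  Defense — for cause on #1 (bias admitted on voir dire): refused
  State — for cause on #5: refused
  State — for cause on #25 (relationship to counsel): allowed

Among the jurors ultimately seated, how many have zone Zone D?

Removed: #4, #7, #10, #12, #17, #18, #22, #23, #24, #25, #27.
Seated jurors 1–12: #1, #2, #3, #5, #6, #8, #9, #11, #13, #14, #15, #16.
Of those, in Zone D: #3, #8 → 2.

2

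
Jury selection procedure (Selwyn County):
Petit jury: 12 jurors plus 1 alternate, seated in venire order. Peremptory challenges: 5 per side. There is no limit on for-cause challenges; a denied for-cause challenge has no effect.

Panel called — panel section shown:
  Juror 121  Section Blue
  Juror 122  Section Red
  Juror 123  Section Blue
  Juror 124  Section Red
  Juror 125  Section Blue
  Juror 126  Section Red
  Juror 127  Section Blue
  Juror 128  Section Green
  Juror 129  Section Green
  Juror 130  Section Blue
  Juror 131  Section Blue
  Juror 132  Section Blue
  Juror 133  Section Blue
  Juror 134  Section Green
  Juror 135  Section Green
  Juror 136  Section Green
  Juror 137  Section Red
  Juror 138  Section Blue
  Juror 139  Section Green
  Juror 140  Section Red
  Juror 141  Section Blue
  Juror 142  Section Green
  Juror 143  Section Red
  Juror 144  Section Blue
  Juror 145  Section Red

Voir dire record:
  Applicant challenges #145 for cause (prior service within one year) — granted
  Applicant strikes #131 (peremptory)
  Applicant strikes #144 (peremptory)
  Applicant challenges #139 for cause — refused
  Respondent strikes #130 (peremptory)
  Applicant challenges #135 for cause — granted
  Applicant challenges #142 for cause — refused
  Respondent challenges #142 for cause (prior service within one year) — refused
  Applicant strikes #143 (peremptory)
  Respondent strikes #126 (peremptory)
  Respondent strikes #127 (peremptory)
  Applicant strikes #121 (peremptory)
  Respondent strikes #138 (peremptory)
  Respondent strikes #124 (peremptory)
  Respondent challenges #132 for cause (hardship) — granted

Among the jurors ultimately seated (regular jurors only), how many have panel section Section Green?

5

Removed: #121, #124, #126, #127, #130, #131, #132, #135, #138, #143, #144, #145.
Seated jurors 1–12: #122, #123, #125, #128, #129, #133, #134, #136, #137, #139, #140, #141 (alternates #142 not counted).
Of those, in Section Green: #128, #129, #134, #136, #139 → 5.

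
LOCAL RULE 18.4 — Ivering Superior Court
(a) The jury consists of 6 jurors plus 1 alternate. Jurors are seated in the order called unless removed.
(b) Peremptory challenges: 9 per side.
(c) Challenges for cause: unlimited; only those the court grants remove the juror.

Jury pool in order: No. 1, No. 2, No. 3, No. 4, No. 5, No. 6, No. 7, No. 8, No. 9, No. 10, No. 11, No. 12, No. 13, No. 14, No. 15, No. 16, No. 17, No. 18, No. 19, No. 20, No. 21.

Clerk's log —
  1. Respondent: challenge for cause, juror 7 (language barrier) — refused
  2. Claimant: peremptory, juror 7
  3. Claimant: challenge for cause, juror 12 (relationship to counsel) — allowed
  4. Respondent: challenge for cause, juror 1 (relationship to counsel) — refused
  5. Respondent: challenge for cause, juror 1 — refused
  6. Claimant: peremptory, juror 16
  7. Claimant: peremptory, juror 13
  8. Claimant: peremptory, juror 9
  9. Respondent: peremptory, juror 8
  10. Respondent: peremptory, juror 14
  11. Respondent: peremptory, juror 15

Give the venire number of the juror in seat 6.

Removed: #7, #8, #9, #12, #13, #14, #15, #16. (#1 stays — for-cause denied.)
Seating in order: seats 1–6 → #1, #2, #3, #4, #5, #6; alternates → #10.
So seat 6 is #6.

6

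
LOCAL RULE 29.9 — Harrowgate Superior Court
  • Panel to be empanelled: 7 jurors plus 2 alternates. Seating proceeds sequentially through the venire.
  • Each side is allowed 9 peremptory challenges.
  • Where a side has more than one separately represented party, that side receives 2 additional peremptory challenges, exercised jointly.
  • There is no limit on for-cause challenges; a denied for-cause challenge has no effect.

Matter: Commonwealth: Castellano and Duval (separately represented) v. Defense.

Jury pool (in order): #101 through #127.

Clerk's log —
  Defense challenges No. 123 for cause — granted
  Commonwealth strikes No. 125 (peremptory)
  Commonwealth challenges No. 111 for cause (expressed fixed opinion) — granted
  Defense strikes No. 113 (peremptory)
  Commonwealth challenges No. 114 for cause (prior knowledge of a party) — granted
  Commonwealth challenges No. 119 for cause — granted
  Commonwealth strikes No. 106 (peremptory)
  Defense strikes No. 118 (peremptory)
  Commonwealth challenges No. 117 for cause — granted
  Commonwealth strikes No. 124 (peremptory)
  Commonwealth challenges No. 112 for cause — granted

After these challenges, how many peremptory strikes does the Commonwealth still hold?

Commonwealth allotment: 9 base + 2 multi-party = 11.
Commonwealth peremptories used: #125, #106, #124 — 3 (for-cause on #111, #114, #119, #117, #112 don't count).
Remaining: 11 − 3 = 8.

8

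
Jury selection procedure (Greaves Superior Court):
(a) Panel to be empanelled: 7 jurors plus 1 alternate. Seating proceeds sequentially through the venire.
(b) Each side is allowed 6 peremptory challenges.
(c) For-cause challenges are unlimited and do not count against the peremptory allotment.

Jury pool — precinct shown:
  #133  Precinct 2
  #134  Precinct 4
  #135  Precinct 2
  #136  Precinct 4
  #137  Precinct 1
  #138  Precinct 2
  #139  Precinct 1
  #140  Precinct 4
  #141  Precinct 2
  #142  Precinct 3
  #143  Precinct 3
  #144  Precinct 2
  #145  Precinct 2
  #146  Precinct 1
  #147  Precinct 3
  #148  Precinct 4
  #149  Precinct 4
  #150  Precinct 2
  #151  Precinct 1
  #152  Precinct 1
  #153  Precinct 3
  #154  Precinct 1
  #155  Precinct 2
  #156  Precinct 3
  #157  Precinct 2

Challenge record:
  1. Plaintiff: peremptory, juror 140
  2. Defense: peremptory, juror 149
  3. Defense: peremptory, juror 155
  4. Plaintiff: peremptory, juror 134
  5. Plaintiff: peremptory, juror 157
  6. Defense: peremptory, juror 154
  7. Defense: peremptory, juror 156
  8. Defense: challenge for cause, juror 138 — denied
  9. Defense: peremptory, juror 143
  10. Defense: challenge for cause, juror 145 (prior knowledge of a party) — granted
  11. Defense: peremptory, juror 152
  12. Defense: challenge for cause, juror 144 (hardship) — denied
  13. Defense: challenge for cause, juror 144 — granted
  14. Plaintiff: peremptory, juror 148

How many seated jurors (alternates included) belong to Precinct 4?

Removed: #134, #140, #143, #144, #145, #148, #149, #152, #154, #155, #156, #157.
Seated (8 incl. alternates): #133, #135, #136, #137, #138, #139, #141, #142.
Of those, in Precinct 4: #136 → 1.

1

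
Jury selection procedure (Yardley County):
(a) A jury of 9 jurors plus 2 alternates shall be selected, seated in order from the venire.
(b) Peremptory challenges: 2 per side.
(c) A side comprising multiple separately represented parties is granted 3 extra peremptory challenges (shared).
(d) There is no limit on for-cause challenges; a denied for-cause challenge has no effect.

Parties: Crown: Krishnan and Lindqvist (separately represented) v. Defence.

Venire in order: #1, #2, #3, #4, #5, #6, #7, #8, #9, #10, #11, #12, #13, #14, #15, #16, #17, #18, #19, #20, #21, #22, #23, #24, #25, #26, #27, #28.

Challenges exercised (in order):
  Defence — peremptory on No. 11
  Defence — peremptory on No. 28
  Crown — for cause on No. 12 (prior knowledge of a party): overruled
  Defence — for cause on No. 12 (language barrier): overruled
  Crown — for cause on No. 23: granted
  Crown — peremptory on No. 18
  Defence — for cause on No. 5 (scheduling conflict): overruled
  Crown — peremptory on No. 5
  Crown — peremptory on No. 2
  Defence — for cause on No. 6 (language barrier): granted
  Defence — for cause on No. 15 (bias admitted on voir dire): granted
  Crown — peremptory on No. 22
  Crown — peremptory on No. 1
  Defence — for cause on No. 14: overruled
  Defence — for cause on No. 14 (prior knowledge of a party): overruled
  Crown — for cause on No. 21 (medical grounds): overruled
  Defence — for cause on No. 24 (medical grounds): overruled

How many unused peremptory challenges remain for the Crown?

0

Crown allotment: 2 base + 3 multi-party = 5.
Crown peremptories used: #18, #5, #2, #22, #1 — 5 (for-cause on #12, #23, #21 don't count).
Remaining: 5 − 5 = 0.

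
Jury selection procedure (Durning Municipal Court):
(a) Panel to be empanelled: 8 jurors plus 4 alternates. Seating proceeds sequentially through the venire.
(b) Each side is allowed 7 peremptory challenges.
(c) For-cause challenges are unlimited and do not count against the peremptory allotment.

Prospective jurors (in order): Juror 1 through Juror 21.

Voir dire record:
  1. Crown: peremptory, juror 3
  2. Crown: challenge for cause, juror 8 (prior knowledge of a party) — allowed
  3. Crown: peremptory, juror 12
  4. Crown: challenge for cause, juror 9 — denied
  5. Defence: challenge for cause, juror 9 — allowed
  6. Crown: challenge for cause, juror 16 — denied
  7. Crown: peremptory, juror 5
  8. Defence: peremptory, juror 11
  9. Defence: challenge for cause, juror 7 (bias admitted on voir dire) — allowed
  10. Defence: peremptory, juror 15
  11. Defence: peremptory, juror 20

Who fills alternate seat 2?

18

Removed: #3, #5, #7, #8, #9, #11, #12, #15, #20. (#16 stays — for-cause denied.)
Filling seats in venire order through position 10: #1, #2, #4, #6, #10, #13, #14, #16, #17, #18.
So alternate 2 is #18.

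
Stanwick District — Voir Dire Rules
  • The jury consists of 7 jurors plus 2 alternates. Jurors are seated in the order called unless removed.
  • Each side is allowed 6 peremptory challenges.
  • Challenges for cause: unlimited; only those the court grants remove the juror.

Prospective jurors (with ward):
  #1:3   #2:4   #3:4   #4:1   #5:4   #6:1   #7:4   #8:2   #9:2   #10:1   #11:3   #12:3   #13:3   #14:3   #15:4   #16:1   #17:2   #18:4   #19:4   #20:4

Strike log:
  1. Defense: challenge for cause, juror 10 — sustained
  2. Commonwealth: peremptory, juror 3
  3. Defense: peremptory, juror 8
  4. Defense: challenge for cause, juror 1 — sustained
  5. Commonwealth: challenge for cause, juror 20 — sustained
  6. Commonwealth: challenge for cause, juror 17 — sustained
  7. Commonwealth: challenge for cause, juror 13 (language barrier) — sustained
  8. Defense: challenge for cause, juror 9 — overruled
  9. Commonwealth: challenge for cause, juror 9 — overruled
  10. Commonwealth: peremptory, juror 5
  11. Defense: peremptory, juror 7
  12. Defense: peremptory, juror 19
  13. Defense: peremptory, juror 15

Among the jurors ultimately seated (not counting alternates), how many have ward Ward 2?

1

Removed: #1, #3, #5, #7, #8, #10, #13, #15, #17, #19, #20.
Seated jurors 1–7: #2, #4, #6, #9, #11, #12, #14 (alternates #16, #18 not counted).
Of those, in Ward 2: #9 → 1.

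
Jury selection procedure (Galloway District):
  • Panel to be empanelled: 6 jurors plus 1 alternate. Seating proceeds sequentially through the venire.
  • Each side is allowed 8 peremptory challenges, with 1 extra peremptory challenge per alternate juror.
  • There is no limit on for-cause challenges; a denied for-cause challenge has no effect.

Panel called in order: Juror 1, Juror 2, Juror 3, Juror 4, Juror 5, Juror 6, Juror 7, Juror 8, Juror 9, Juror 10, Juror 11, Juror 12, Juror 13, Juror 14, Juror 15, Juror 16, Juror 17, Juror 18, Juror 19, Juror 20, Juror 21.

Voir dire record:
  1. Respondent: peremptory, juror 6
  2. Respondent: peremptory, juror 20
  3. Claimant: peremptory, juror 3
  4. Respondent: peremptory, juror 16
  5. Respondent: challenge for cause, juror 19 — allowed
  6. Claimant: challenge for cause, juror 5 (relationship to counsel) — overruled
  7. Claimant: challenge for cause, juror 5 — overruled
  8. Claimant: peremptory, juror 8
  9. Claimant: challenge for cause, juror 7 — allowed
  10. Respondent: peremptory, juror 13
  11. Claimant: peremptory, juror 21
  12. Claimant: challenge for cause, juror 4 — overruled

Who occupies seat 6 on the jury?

10

Removed: #3, #6, #7, #8, #13, #16, #19, #20, #21. (#4, #5 stay — for-cause denied.)
Filling seats in venire order through position 6: #1, #2, #4, #5, #9, #10.
So seat 6 is #10.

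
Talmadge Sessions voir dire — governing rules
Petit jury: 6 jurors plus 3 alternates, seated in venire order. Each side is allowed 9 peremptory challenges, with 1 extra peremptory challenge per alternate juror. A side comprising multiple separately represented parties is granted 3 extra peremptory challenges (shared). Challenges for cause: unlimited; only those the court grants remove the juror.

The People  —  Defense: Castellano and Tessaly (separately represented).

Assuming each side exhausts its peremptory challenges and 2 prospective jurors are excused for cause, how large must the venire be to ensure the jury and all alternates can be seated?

38

Seats to fill: 6 + 3 alternates = 9.
Peremptories — The People: 9 + 1×3 = 12; Defense: 9 + 1×3 + 3 = 15; total 27.
For-cause removals: 2.
Minimum venire: 9 + 27 + 2 = 38.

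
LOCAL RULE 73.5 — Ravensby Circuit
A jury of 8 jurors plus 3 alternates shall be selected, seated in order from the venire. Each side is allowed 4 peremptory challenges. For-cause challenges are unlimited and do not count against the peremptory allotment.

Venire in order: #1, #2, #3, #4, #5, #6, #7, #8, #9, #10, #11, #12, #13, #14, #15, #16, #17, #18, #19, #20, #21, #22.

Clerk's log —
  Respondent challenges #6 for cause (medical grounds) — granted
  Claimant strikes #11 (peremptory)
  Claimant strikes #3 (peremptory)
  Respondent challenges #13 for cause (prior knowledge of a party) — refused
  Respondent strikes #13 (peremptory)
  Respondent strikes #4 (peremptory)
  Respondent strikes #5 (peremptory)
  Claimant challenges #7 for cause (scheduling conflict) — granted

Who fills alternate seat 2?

Removed: #3, #4, #5, #6, #7, #11, #13.
Filling seats in venire order through position 10: #1, #2, #8, #9, #10, #12, #14, #15, #16, #17.
So alternate 2 is #17.

17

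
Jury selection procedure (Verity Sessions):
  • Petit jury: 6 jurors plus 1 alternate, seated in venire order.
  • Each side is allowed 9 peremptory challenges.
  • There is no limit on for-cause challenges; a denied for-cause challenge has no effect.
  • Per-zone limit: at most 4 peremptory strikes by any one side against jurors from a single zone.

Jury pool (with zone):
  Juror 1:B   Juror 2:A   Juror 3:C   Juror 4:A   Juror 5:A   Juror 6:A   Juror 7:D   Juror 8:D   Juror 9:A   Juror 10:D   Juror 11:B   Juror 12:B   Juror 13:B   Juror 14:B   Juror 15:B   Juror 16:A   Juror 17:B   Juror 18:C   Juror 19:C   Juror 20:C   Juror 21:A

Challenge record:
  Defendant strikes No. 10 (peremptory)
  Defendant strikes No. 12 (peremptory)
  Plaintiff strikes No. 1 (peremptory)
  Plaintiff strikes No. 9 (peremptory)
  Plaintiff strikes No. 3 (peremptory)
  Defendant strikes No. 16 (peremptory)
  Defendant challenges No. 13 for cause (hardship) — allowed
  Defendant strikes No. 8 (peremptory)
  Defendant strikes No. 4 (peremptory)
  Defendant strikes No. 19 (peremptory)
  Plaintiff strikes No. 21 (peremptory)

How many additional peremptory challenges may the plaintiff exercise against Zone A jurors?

2

Plaintiff peremptories so far: #1, #9, #3, #21 — 4 of 9 used, 5 left overall.
Against Zone A: #9, #21 — 2 used; per-zone cap 4 leaves 2.
Binding limit: min(5, 2) = 2.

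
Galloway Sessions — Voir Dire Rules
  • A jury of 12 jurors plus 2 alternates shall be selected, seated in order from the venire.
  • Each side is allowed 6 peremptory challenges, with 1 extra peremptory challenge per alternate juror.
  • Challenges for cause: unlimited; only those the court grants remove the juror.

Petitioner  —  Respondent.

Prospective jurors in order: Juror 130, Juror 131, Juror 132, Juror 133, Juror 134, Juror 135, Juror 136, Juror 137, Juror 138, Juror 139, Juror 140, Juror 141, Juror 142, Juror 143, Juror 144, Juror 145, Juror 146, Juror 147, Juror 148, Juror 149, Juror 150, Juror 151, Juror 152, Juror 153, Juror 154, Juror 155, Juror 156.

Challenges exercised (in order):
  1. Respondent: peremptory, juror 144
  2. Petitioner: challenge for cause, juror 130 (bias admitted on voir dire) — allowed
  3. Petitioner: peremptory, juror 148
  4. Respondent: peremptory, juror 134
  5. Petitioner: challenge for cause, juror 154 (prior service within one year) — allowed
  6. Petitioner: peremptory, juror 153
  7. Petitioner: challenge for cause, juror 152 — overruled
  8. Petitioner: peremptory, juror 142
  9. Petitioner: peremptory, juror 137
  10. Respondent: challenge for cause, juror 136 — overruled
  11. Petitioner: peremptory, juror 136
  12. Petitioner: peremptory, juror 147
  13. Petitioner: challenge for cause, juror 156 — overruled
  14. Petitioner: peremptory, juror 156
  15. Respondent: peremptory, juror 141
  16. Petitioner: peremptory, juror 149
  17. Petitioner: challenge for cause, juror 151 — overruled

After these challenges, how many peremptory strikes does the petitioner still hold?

0

Petitioner allotment: 6 base + 1 × 2 alternates = 8.
Petitioner peremptories used: #148, #153, #142, #137, #136, #147, #156, #149 — 8 (for-cause on #130, #154, #152, #156, #151 don't count).
Remaining: 8 − 8 = 0.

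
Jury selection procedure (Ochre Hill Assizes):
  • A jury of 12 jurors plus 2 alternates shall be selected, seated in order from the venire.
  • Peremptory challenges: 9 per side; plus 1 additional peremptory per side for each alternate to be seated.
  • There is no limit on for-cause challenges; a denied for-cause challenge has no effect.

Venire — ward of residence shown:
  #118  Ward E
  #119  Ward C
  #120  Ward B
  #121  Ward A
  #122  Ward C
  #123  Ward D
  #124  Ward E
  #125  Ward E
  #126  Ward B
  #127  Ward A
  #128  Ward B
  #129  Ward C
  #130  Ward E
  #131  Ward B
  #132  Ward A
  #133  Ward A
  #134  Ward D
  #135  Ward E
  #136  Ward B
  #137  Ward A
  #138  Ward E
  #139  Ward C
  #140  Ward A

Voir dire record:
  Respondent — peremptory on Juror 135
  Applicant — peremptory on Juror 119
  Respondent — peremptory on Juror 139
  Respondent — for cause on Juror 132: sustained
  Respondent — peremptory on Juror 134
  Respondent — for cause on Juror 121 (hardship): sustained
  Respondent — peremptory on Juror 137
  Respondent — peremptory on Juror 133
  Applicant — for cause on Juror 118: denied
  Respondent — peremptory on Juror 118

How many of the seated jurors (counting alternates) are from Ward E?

Removed: #118, #119, #121, #132, #133, #134, #135, #137, #139.
Seated (14 incl. alternates): #120, #122, #123, #124, #125, #126, #127, #128, #129, #130, #131, #136, #138, #140.
Of those, in Ward E: #124, #125, #130, #138 → 4.

4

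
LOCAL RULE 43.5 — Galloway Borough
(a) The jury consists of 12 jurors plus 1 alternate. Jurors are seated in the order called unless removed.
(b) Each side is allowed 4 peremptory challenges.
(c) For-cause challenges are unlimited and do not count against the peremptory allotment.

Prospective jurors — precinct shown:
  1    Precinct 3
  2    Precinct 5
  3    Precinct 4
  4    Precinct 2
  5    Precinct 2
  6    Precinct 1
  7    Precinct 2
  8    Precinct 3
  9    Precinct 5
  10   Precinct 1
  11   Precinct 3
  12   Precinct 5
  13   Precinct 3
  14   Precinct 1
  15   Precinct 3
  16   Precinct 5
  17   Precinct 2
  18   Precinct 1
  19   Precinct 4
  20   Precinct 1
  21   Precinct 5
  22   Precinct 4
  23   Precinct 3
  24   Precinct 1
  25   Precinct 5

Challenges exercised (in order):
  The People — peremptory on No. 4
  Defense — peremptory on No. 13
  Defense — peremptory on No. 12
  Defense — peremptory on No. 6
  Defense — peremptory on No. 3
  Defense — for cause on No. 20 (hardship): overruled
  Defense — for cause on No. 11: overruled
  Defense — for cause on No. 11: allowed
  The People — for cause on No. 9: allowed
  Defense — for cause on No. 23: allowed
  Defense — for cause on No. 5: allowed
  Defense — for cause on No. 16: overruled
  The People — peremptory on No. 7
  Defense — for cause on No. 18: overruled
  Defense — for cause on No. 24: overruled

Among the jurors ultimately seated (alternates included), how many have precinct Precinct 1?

Removed: #3, #4, #5, #6, #7, #9, #11, #12, #13, #23.
Seated (13 incl. alternates): #1, #2, #8, #10, #14, #15, #16, #17, #18, #19, #20, #21, #22.
Of those, in Precinct 1: #10, #14, #18, #20 → 4.

4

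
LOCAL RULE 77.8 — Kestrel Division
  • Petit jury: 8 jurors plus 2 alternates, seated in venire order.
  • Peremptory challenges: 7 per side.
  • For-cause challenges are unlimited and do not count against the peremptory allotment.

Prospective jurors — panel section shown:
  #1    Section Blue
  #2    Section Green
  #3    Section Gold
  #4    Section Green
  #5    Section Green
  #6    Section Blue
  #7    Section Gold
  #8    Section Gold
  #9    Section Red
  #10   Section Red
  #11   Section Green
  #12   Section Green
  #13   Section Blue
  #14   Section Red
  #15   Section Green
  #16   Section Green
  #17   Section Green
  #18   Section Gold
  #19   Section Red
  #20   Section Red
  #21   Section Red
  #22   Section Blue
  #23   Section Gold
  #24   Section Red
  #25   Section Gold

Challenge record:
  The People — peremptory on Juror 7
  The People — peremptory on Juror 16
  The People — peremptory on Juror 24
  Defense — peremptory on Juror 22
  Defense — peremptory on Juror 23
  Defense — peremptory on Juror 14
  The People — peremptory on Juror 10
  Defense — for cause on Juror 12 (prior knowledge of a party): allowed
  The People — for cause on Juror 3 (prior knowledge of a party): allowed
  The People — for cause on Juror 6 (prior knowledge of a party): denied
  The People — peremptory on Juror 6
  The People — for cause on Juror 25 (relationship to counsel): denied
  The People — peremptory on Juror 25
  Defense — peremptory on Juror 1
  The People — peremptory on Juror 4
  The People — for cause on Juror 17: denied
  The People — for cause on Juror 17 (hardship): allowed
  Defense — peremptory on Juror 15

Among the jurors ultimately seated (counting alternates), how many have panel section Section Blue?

Removed: #1, #3, #4, #6, #7, #10, #12, #14, #15, #16, #17, #22, #23, #24, #25.
Seated (10 incl. alternates): #2, #5, #8, #9, #11, #13, #18, #19, #20, #21.
Of those, in Section Blue: #13 → 1.

1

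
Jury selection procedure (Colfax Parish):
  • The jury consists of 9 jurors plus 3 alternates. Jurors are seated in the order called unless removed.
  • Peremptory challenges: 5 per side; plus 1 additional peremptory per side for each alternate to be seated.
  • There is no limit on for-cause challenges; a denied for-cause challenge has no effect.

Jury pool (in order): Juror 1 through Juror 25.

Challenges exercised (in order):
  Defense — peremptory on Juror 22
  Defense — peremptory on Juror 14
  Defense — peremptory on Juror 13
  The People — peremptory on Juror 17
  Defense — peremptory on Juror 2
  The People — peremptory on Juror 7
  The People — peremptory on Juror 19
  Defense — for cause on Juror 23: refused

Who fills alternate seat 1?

Removed: #2, #7, #13, #14, #17, #19, #22. (#23 stays — for-cause denied.)
Seating in order: seats 1–9 → #1, #3, #4, #5, #6, #8, #9, #10, #11; alternates → #12, #15, #16.
So alternate 1 is #12.

12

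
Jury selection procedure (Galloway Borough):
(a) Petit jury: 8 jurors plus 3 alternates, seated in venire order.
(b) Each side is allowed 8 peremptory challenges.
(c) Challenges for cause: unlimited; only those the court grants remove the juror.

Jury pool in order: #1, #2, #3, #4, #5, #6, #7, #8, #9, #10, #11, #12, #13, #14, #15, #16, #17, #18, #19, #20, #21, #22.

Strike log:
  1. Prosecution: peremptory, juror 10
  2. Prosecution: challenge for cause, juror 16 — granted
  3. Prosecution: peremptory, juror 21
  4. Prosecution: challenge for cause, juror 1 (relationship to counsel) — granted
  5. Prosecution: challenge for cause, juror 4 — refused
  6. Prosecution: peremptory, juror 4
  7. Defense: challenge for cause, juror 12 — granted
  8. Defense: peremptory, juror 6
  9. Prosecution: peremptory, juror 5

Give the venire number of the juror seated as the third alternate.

18

Removed: #1, #4, #5, #6, #10, #12, #16, #21.
Seating in order: seats 1–8 → #2, #3, #7, #8, #9, #11, #13, #14; alternates → #15, #17, #18.
So alternate 3 is #18.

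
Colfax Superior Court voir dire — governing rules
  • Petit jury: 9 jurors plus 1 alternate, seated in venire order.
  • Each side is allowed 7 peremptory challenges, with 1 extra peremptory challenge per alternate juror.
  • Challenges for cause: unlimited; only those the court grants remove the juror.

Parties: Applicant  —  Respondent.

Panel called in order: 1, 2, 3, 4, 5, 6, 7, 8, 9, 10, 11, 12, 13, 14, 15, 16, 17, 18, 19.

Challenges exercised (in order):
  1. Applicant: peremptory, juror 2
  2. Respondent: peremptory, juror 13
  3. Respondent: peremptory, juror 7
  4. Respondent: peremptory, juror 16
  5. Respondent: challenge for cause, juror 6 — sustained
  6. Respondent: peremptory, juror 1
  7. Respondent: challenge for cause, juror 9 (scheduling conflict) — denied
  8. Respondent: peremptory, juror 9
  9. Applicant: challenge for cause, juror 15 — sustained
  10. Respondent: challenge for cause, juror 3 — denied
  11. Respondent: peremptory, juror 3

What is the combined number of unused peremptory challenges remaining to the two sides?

Applicant allotment: 7 base + 1 × 1 alternate = 8. Respondent allotment: 7 base + 1 × 1 alternate = 8.
Applicant peremptories used: #2 — 1 (the for-cause on #15 doesn't count).
Respondent peremptories used: #13, #7, #16, #1, #9, #3 — 6 (for-cause on #6, #9, #3 don't count).
Remaining: (8 − 1) + (8 − 6) = 9.

9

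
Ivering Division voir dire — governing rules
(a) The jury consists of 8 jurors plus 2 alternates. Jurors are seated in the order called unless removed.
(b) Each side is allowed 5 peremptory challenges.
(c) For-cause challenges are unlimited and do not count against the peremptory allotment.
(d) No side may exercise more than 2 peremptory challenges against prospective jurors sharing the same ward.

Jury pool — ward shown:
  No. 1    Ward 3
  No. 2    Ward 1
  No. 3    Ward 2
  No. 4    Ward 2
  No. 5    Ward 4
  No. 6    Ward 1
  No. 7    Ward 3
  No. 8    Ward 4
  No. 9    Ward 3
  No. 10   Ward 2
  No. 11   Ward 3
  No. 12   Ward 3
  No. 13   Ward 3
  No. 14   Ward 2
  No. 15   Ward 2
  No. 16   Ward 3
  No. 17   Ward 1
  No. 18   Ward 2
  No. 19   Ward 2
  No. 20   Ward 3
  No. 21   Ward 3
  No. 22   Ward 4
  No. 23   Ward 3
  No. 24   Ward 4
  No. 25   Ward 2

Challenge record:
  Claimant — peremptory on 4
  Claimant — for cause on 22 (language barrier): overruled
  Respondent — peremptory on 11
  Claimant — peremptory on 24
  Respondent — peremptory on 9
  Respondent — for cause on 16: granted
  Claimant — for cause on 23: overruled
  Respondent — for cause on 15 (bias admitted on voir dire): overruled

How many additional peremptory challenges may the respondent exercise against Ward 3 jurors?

Respondent peremptories so far: #11, #9 — 2 of 5 used, 3 left overall.
Against Ward 3: #11, #9 — 2 used; per-ward cap 2 leaves 0.
Binding limit: min(3, 0) = 0.

0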